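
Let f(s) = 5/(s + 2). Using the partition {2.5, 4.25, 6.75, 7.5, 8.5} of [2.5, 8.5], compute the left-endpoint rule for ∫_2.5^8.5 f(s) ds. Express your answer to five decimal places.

Subinterval widths: 1.75, 2.5, 0.75, 1.
Left endpoints: 2.5, 4.25, 6.75, 7.5.
f(2.5) = 10/9, f(4.25) = 0.8, f(6.75) = 4/7, f(7.5) = 10/19.
Sum = Σ Δs_i · f(s_i).
Sum ≈ 4.89933.

4.89933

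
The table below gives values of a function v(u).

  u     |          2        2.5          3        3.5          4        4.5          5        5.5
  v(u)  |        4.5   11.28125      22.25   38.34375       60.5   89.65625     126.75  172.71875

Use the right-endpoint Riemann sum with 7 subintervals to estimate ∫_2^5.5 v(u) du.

260.75

Δu = 0.5.
Sum = 0.5·[11.28125 + 22.25 + 38.34375 + 60.5 + 89.65625 + 126.75 + 172.71875] = 260.75.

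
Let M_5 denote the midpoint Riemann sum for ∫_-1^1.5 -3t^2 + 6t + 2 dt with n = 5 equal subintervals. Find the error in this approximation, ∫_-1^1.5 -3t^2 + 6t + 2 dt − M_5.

Exact integral: ∫_-1^1.5 f(t) dt = 4.375.
M_5 = 4.53125.
Error = 4.375 − 4.53125 = -0.15625.

-0.15625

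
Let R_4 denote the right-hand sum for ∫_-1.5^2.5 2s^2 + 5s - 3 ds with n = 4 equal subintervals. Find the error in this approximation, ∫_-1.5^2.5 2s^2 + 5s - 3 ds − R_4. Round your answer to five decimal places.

-15.33333

Exact integral: ∫_-1.5^2.5 f(s) ds ≈ 10.6666667.
R_4 = 26.
Error ≈ 10.6666667 − 26 ≈ -15.33333.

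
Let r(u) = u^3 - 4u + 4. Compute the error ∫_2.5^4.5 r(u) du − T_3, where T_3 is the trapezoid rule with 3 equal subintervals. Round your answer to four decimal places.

Exact integral: ∫_2.5^4.5 r(u) du = 72.75.
T_3 ≈ 74.305556.
Error ≈ 72.75 − 74.305556 ≈ -1.5556.

-1.5556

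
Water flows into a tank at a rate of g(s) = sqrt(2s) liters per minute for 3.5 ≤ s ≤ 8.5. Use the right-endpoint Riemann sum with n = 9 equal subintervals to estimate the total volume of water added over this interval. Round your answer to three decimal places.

Δs = (8.5 − 3.5)/9 = 5/9.
Right endpoints: 73/18, 83/18, 31/6, 103/18, 113/18, 41/6, 133/18, 143/18, 8.5.
g(73/18) ≈ 2.848, g(83/18) ≈ 3.037, g(31/6) ≈ 3.215, g(103/18) ≈ 3.383, g(113/18) ≈ 3.543, g(41/6) ≈ 3.697, g(133/18) ≈ 3.844, g(143/18) ≈ 3.986, g(8.5) ≈ 4.123.
Sum = Δs · [g(73/18) + g(83/18) + g(31/6) + ...].
Sum ≈ 17.598.

17.598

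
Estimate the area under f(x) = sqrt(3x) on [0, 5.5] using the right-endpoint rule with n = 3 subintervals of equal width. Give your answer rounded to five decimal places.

17.82706

Δx = (5.5 − 0)/3 = 11/6.
Right endpoints: 11/6, 11/3, 5.5.
f(11/6) ≈ 2.34521, f(11/3) ≈ 3.31662, f(5.5) ≈ 4.06202.
Sum = Δx · [f(11/6) + f(11/3) + f(5.5)].
Sum ≈ 17.82706.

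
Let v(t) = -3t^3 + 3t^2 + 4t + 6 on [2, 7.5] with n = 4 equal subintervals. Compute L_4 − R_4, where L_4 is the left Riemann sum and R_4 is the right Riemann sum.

1461.453125

L_4 ≈ -1147.8349609.
R_4 ≈ -2609.2880859.
L_4 − R_4 = 1461.453125.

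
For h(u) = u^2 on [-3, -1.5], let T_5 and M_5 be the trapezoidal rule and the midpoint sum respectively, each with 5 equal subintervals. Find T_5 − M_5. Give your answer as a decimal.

0.03375

T_5 = 7.8975.
M_5 = 7.86375.
T_5 − M_5 = 0.03375.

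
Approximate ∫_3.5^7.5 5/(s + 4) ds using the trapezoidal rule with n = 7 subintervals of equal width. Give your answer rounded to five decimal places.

2.13861

Δs = (7.5 − 3.5)/7 = 4/7.
f(3.5) = 2/3, f(57/14) = 70/113, f(65/14) = 70/121, f(73/14) = 70/129, f(81/14) = 70/137, f(89/14) = 14/29, f(97/14) = 70/153, f(7.5) = 10/23.
T_7 = (Δs/2)·[f(s_0) + 2f(s_1) + ... + 2f(s_{6}) + f(s_7)].
Sum ≈ 2.13861.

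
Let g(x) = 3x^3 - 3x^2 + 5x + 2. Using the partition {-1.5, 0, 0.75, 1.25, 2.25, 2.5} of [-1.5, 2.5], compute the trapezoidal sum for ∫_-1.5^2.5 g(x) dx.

21.33984375

Subinterval widths: 1.5, 0.75, 0.5, 1, 0.25.
g(-1.5) = -22.375, g(0) = 2, g(0.75) = 5.328125, g(1.25) = 9.421875, g(2.25) = 32.234375, g(2.5) = 42.625.
On each subinterval the trapezoid contributes (Δx_i/2)·[g(x_{i-1}) + g(x_i)].
Sum = 21.33984375.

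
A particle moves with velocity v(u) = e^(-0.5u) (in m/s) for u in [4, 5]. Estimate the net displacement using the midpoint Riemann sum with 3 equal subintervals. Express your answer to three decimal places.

Δu = (5 − 4)/3 = 1/3.
Midpoints: 25/6, 4.5, 29/6.
v(25/6) ≈ 0.125, v(4.5) ≈ 0.105, v(29/6) ≈ 0.089.
Sum = Δu · [v(25/6) + v(4.5) + v(29/6)].
Sum ≈ 0.106.

0.106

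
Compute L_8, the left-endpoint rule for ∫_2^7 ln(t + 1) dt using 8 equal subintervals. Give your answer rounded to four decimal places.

8.0264

Δt = (7 − 2)/8 = 0.625.
Left endpoints: 2, 2.625, 3.25, 3.875, 4.5, 5.125, 5.75, 6.375.
f(2) ≈ 1.0986, f(2.625) ≈ 1.2879, f(3.25) ≈ 1.4469, f(3.875) ≈ 1.5841, f(4.5) ≈ 1.7047, f(5.125) ≈ 1.8124, f(5.75) ≈ 1.9095, f(6.375) ≈ 1.9981.
Sum = Δt · [f(2) + f(2.625) + f(3.25) + ...].
Sum ≈ 8.0264.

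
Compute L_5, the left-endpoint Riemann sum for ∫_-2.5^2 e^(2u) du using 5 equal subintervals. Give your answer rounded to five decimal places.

Δu = (2 − (-2.5))/5 = 0.9.
Left endpoints: -2.5, -1.6, -0.7, 0.2, 1.1.
f(-2.5) ≈ 0.00674, f(-1.6) ≈ 0.04076, f(-0.7) ≈ 0.24660, f(0.2) ≈ 1.49182, f(1.1) ≈ 9.02501.
Sum = Δu · [f(-2.5) + f(-1.6) + f(-0.7) + f(0.2) + f(1.1)].
Sum ≈ 9.72984.

9.72984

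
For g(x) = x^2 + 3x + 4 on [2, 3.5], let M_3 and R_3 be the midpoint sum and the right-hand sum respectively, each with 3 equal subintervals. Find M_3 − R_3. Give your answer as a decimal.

-3.28125

M_3 = 29.96875.
R_3 = 33.25.
M_3 − R_3 = -3.28125.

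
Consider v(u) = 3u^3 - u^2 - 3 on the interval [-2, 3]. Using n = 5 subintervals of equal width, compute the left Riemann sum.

-25

Δu = (3 − (-2))/5 = 1.
Left endpoints: -2, -1, 0, 1, 2.
v(-2) = -31, v(-1) = -7, v(0) = -3, v(1) = -1, v(2) = 17.
Sum = Δu · [v(-2) + v(-1) + v(0) + v(1) + v(2)].
Sum = -25.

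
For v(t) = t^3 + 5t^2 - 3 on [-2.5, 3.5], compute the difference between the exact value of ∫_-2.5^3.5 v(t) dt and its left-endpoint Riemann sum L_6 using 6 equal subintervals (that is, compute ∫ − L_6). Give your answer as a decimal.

37.75

Exact integral: ∫_-2.5^3.5 v(t) dt = 107.25.
L_6 = 69.5.
Error = 107.25 − 69.5 = 37.75.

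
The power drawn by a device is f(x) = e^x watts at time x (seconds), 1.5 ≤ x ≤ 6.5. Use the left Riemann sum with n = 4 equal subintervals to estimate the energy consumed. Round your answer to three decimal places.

Δx = (6.5 − 1.5)/4 = 1.25.
Left endpoints: 1.5, 2.75, 4, 5.25.
f(1.5) ≈ 4.482, f(2.75) ≈ 15.643, f(4) ≈ 54.598, f(5.25) ≈ 190.566.
Sum = Δx · [f(1.5) + f(2.75) + f(4) + f(5.25)].
Sum ≈ 331.611.

331.611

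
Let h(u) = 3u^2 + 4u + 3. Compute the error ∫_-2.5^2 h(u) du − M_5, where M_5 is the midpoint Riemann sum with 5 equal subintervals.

Exact integral: ∫_-2.5^2 h(u) du = 32.625.
M_5 = 31.71375.
Error = 32.625 − 31.71375 = 0.91125.

0.91125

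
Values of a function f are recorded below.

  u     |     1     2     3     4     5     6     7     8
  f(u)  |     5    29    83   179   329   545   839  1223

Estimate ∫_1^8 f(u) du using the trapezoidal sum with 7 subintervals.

2618

Δu = 1.
T_7 = (1/2)·[5 + 2·29 + 2·83 + 2·179 + 2·329 + 2·545 + 2·839 + 1223] = 2618.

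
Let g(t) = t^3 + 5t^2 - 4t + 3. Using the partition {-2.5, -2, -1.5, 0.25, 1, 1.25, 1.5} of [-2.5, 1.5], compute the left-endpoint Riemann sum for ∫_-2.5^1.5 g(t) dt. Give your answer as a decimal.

Subinterval widths: 0.5, 0.5, 1.75, 0.75, 0.25, 0.25.
Left endpoints: -2.5, -2, -1.5, 0.25, 1, 1.25.
g(-2.5) = 28.625, g(-2) = 23, g(-1.5) = 16.875, g(0.25) = 2.328125, g(1) = 5, g(1.25) = 7.765625.
Sum = Σ Δt_i · g(t_i).
Sum = 60.28125.

60.28125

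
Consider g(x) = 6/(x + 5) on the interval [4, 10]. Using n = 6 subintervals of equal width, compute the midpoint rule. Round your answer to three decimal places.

Δx = (10 − 4)/6 = 1.
Midpoints: 4.5, 5.5, 6.5, 7.5, 8.5, 9.5.
g(4.5) = 12/19, g(5.5) = 4/7, g(6.5) = 12/23, g(7.5) = 0.48, g(8.5) = 4/9, g(9.5) = 12/29.
Sum = Δx · [g(4.5) + g(5.5) + g(6.5) + ...].
Sum ≈ 3.063.

3.063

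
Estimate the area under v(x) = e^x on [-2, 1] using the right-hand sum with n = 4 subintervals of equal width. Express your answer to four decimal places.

3.6715

Δx = (1 − (-2))/4 = 0.75.
Right endpoints: -1.25, -0.5, 0.25, 1.
v(-1.25) ≈ 0.2865, v(-0.5) ≈ 0.6065, v(0.25) ≈ 1.2840, v(1) ≈ 2.7183.
Sum = Δx · [v(-1.25) + v(-0.5) + v(0.25) + v(1)].
Sum ≈ 3.6715.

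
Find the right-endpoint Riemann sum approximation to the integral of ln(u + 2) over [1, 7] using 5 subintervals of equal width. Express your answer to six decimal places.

11.111882

Δu = (7 − 1)/5 = 1.2.
Right endpoints: 2.2, 3.4, 4.6, 5.8, 7.
f(2.2) ≈ 1.435085, f(3.4) ≈ 1.686399, f(4.6) ≈ 1.887070, f(5.8) ≈ 2.054124, f(7) ≈ 2.197225.
Sum = Δu · [f(2.2) + f(3.4) + f(4.6) + f(5.8) + f(7)].
Sum ≈ 11.111882.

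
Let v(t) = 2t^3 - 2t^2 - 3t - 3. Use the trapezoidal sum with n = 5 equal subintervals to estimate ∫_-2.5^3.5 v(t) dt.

-9.06

Δt = (3.5 − (-2.5))/5 = 1.2.
v(-2.5) = -39.25, v(-1.3) = -6.874, v(-0.1) = -2.722, v(1.1) = -6.058, v(2.3) = 3.854, v(3.5) = 47.75.
T_5 = (Δt/2)·[v(t_0) + 2v(t_1) + ... + 2v(t_{4}) + v(t_5)].
Sum = -9.06.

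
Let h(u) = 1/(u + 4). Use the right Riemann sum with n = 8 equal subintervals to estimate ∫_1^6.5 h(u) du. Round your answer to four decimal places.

0.7071

Δu = (6.5 − 1)/8 = 0.6875.
Right endpoints: 1.6875, 2.375, 3.0625, 3.75, 4.4375, 5.125, 5.8125, 6.5.
h(1.6875) = 16/91, h(2.375) = 8/51, h(3.0625) = 16/113, h(3.75) = 4/31, h(4.4375) = 16/135, h(5.125) = 8/73, h(5.8125) = 16/157, h(6.5) = 2/21.
Sum = Δu · [h(1.6875) + h(2.375) + h(3.0625) + ...].
Sum ≈ 0.7071.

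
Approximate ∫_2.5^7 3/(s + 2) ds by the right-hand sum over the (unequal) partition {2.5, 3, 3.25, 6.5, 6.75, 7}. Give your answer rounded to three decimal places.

Subinterval widths: 0.5, 0.25, 3.25, 0.25, 0.25.
Right endpoints: 3, 3.25, 6.5, 6.75, 7.
f(3) = 0.6, f(3.25) = 4/7, f(6.5) = 6/17, f(6.75) = 12/35, f(7) = 1/3.
Sum = Σ Δs_i · f(s_i).
Sum ≈ 1.759.

1.759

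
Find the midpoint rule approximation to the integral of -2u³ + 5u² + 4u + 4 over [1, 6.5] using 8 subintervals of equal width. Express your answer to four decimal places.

Δu = (6.5 − 1)/8 = 0.6875.
Midpoints: 1.34375, 2.03125, 2.71875, 3.40625, 4.09375, 4.78125, 5.46875, 6.15625.
f(1.34375) = 222013/16384, f(2.03125) = 262031/16384, f(2.71875) = 190729/16384, f(3.40625) = -55781/16384, f(4.09375) = -541387/16384, f(4.78125) = -1329977/16384, f(5.46875) = -2485439/16384, f(6.15625) = -4071661/16384.
Sum = Δu · [f(1.34375) + f(2.03125) + f(2.71875) + ...].
Sum ≈ -327.6985.

-327.6985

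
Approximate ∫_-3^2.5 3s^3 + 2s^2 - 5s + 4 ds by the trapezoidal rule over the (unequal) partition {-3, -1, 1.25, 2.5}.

Subinterval widths: 2, 2.25, 1.25.
f(-3) = -44, f(-1) = 8, f(1.25) = 6.734375, f(2.5) = 50.875.
On each subinterval the trapezoid contributes (Δs_i/2)·[f(s_{i-1}) + f(s_i)].
Sum = 16.58203125.

16.58203125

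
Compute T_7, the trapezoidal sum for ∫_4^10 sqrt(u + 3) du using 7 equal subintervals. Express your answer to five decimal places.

Δu = (10 − 4)/7 = 6/7.
f(4) ≈ 2.64575, f(34/7) ≈ 2.80306, f(40/7) ≈ 2.95200, f(46/7) ≈ 3.09377, f(52/7) ≈ 3.22933, f(58/7) ≈ 3.35942, f(64/7) ≈ 3.48466, f(10) ≈ 3.60555.
T_7 = (Δu/2)·[f(u_0) + 2f(u_1) + ... + 2f(u_{6}) + f(u_7)].
Sum ≈ 18.89819.

18.89819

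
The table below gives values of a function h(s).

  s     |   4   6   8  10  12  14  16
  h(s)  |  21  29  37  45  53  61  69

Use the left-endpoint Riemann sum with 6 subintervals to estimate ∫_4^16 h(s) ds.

Δs = 2.
Sum = 2·[21 + 29 + 37 + 45 + 53 + 61] = 492.

492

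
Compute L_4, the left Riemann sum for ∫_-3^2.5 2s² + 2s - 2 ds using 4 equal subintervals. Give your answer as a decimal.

14.3515625

Δs = (2.5 − (-3))/4 = 1.375.
Left endpoints: -3, -1.625, -0.25, 1.125.
f(-3) = 10, f(-1.625) = 0.03125, f(-0.25) = -2.375, f(1.125) = 2.78125.
Sum = Δs · [f(-3) + f(-1.625) + f(-0.25) + f(1.125)].
Sum = 14.3515625.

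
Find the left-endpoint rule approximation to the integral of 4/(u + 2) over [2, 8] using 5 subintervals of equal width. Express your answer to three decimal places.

Δu = (8 − 2)/5 = 1.2.
Left endpoints: 2, 3.2, 4.4, 5.6, 6.8.
f(2) = 1, f(3.2) = 10/13, f(4.4) = 0.625, f(5.6) = 10/19, f(6.8) = 5/11.
Sum = Δu · [f(2) + f(3.2) + f(4.4) + f(5.6) + f(6.8)].
Sum ≈ 4.050.

4.050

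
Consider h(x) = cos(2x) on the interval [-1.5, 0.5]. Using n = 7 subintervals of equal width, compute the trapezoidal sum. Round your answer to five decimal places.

0.47785

Δx = (0.5 − (-1.5))/7 = 2/7.
h(-1.5) ≈ -0.98999, h(-17/14) ≈ -0.75639, h(-13/14) ≈ -0.28245, h(-9/14) ≈ 0.28124, h(-5/14) ≈ 0.75556, h(-1/14) ≈ 0.98981, h(3/14) ≈ 0.90956, h(0.5) ≈ 0.54030.
T_7 = (Δx/2)·[h(x_0) + 2h(x_1) + ... + 2h(x_{6}) + h(x_7)].
Sum ≈ 0.47785.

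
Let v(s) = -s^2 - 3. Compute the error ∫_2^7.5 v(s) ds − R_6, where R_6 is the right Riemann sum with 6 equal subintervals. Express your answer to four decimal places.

24.7182

Exact integral: ∫_2^7.5 v(s) ds ≈ -154.458333.
R_6 ≈ -179.176505.
Error ≈ -154.458333 − (-179.176505) ≈ 24.7182.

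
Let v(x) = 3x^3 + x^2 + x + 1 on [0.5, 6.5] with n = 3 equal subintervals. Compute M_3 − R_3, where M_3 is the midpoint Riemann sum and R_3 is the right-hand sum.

M_3 = 1392.25.
R_3 = 2458.75.
M_3 − R_3 = -1066.5.

-1066.5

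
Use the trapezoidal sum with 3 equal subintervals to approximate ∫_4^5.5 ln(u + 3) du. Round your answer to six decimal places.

3.068666

Δu = (5.5 − 4)/3 = 0.5.
f(4) ≈ 1.945910, f(4.5) ≈ 2.014903, f(5) ≈ 2.079442, f(5.5) ≈ 2.140066.
T_3 = (Δu/2)·[f(u_0) + 2f(u_1) + 2f(u_2) + f(u_3)].
Sum ≈ 3.068666.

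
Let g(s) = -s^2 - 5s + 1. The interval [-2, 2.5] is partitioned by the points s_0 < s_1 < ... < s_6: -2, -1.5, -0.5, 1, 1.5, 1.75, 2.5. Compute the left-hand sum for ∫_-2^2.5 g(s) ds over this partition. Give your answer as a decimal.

1.828125

Subinterval widths: 0.5, 1, 1.5, 0.5, 0.25, 0.75.
Left endpoints: -2, -1.5, -0.5, 1, 1.5, 1.75.
g(-2) = 7, g(-1.5) = 6.25, g(-0.5) = 3.25, g(1) = -5, g(1.5) = -8.75, g(1.75) = -10.8125.
Sum = Σ Δs_i · g(s_i).
Sum = 1.828125.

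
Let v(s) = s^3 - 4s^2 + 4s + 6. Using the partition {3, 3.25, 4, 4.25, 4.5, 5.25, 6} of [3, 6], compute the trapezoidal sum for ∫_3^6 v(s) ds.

125.9453125

Subinterval widths: 0.25, 0.75, 0.25, 0.25, 0.75, 0.75.
v(3) = 9, v(3.25) = 11.078125, v(4) = 22, v(4.25) = 27.515625, v(4.5) = 34.125, v(5.25) = 61.453125, v(6) = 102.
On each subinterval the trapezoid contributes (Δs_i/2)·[v(s_{i-1}) + v(s_i)].
Sum = 125.9453125.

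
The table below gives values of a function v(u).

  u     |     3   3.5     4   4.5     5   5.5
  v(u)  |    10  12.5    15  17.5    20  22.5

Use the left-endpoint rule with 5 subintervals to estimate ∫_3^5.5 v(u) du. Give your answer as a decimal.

Δu = 0.5.
Sum = 0.5·[10 + 12.5 + 15 + 17.5 + 20] = 37.5.

37.5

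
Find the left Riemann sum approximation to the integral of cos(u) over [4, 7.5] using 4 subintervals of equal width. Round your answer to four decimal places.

Δu = (7.5 − 4)/4 = 0.875.
Left endpoints: 4, 4.875, 5.75, 6.625.
f(4) ≈ -0.6536, f(4.875) ≈ 0.1619, f(5.75) ≈ 0.8612, f(6.625) ≈ 0.9421.
Sum = Δu · [f(4) + f(4.875) + f(5.75) + f(6.625)].
Sum ≈ 1.1476.

1.1476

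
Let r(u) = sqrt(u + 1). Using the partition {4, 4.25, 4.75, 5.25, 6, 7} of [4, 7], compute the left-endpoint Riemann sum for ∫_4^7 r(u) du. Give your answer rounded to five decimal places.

7.42437

Subinterval widths: 0.25, 0.5, 0.5, 0.75, 1.
Left endpoints: 4, 4.25, 4.75, 5.25, 6.
r(4) ≈ 2.23607, r(4.25) ≈ 2.29129, r(4.75) ≈ 2.39792, r(5.25) ≈ 2.50000, r(6) ≈ 2.64575.
Sum = Σ Δu_i · r(u_i).
Sum ≈ 7.42437.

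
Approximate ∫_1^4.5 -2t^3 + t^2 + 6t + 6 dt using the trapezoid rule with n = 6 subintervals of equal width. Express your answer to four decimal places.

Δt = (4.5 − 1)/6 = 7/12.
f(1) = 11, f(19/12) = 8699/864, f(13/6) = 181/54, f(2.75) = -11.53125, f(10/3) = -998/27, f(47/12) = -65081/864, f(4.5) = -129.
T_6 = (Δt/2)·[f(t_0) + 2f(t_1) + ... + 2f(t_{5}) + f(t_6)].
Sum ≈ -98.8163.

-98.8163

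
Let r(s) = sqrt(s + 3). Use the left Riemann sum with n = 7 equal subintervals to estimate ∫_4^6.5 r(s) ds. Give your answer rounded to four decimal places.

Δs = (6.5 − 4)/7 = 5/14.
Left endpoints: 4, 61/14, 33/7, 71/14, 38/7, 81/14, 43/7.
r(4) ≈ 2.6458, r(61/14) ≈ 2.7124, r(33/7) ≈ 2.7775, r(71/14) ≈ 2.8410, r(38/7) ≈ 2.9032, r(81/14) ≈ 2.9641, r(43/7) ≈ 3.0237.
Sum = Δs · [r(4) + r(61/14) + r(33/7) + ...].
Sum ≈ 7.0956.

7.0956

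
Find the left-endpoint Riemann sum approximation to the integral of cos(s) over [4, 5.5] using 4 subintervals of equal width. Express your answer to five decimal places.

-0.20477

Δs = (5.5 − 4)/4 = 0.375.
Left endpoints: 4, 4.375, 4.75, 5.125.
f(4) ≈ -0.65364, f(4.375) ≈ -0.33102, f(4.75) ≈ 0.03760, f(5.125) ≈ 0.40100.
Sum = Δs · [f(4) + f(4.375) + f(4.75) + f(5.125)].
Sum ≈ -0.20477.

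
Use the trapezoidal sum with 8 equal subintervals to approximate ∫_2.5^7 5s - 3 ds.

93.375

Δs = (7 − 2.5)/8 = 0.5625.
f(2.5) = 9.5, f(3.0625) = 12.3125, f(3.625) = 15.125, f(4.1875) = 17.9375, f(4.75) = 20.75, f(5.3125) = 23.5625, f(5.875) = 26.375, f(6.4375) = 29.1875, f(7) = 32.
T_8 = (Δs/2)·[f(s_0) + 2f(s_1) + ... + 2f(s_{7}) + f(s_8)].
Sum = 93.375.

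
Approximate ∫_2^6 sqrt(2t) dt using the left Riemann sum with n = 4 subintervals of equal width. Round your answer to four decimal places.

10.4402

Δt = (6 − 2)/4 = 1.
Left endpoints: 2, 3, 4, 5.
f(2) ≈ 2.0000, f(3) ≈ 2.4495, f(4) ≈ 2.8284, f(5) ≈ 3.1623.
Sum = Δt · [f(2) + f(3) + f(4) + f(5)].
Sum ≈ 10.4402.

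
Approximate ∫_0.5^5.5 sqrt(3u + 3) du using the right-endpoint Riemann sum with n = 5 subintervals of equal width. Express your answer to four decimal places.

18.1311

Δu = (5.5 − 0.5)/5 = 1.
Right endpoints: 1.5, 2.5, 3.5, 4.5, 5.5.
f(1.5) ≈ 2.7386, f(2.5) ≈ 3.2404, f(3.5) ≈ 3.6742, f(4.5) ≈ 4.0620, f(5.5) ≈ 4.4159.
Sum = Δu · [f(1.5) + f(2.5) + f(3.5) + f(4.5) + f(5.5)].
Sum ≈ 18.1311.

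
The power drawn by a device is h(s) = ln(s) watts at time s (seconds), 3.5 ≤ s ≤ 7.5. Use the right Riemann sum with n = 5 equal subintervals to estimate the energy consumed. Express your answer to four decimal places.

Δs = (7.5 − 3.5)/5 = 0.8.
Right endpoints: 4.3, 5.1, 5.9, 6.7, 7.5.
h(4.3) ≈ 1.4586, h(5.1) ≈ 1.6292, h(5.9) ≈ 1.7750, h(6.7) ≈ 1.9021, h(7.5) ≈ 2.0149.
Sum = Δs · [h(4.3) + h(5.1) + h(5.9) + h(6.7) + h(7.5)].
Sum ≈ 7.0239.

7.0239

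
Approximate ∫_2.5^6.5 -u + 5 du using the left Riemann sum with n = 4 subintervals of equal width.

4

Δu = (6.5 − 2.5)/4 = 1.
Left endpoints: 2.5, 3.5, 4.5, 5.5.
f(2.5) = 2.5, f(3.5) = 1.5, f(4.5) = 0.5, f(5.5) = -0.5.
Sum = Δu · [f(2.5) + f(3.5) + f(4.5) + f(5.5)].
Sum = 4.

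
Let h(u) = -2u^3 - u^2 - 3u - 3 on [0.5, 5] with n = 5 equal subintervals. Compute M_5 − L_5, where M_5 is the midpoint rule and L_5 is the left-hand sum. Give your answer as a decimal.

-113.653125

M_5 = -399.403125.
L_5 = -285.75.
M_5 − L_5 = -113.653125.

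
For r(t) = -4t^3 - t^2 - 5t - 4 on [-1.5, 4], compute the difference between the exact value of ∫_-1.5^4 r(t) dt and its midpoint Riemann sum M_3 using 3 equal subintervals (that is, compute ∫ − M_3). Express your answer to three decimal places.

Exact integral: ∫_-1.5^4 r(t) dt ≈ -329.77083.
M_3 ≈ -305.12269.
Error ≈ -329.77083 − (-305.12269) ≈ -24.648.

-24.648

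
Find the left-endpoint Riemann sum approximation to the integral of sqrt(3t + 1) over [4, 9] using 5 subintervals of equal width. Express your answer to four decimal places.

Δt = (9 − 4)/5 = 1.
Left endpoints: 4, 5, 6, 7, 8.
f(4) ≈ 3.6056, f(5) ≈ 4.0000, f(6) ≈ 4.3589, f(7) ≈ 4.6904, f(8) ≈ 5.0000.
Sum = Δt · [f(4) + f(5) + f(6) + f(7) + f(8)].
Sum ≈ 21.6549.

21.6549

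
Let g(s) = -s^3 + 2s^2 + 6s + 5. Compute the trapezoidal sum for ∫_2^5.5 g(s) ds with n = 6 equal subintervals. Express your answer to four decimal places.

Δs = (5.5 − 2)/6 = 7/12.
g(2) = 17, g(31/12) = 28697/1728, g(19/6) = 2657/216, g(3.75) = 2.890625, g(13/3) = -346/27, g(59/12) = -62219/1728, g(5.5) = -67.875.
T_6 = (Δs/2)·[g(s_0) + 2g(s_1) + ... + 2g(s_{5}) + g(s_6)].
Sum ≈ -24.7684.

-24.7684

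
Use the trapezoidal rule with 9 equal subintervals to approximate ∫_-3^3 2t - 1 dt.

Δt = (3 − (-3))/9 = 2/3.
f(-3) = -7, f(-7/3) = -17/3, f(-5/3) = -13/3, f(-1) = -3, f(-1/3) = -5/3, f(1/3) = -1/3, f(1) = 1, f(5/3) = 7/3, f(7/3) = 11/3, f(3) = 5.
T_9 = (Δt/2)·[f(t_0) + 2f(t_1) + ... + 2f(t_{8}) + f(t_9)].
Sum = -6.

-6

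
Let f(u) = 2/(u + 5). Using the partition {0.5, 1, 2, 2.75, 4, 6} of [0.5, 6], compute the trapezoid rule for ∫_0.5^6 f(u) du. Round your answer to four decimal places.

1.3919

Subinterval widths: 0.5, 1, 0.75, 1.25, 2.
f(0.5) = 4/11, f(1) = 1/3, f(2) = 2/7, f(2.75) = 8/31, f(4) = 2/9, f(6) = 2/11.
On each subinterval the trapezoid contributes (Δu_i/2)·[f(u_{i-1}) + f(u_i)].
Sum ≈ 1.3919.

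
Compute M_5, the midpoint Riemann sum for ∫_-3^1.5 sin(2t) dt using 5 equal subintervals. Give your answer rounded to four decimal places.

1.1203

Δt = (1.5 − (-3))/5 = 0.9.
Midpoints: -2.55, -1.65, -0.75, 0.15, 1.05.
f(-2.55) ≈ 0.9258, f(-1.65) ≈ 0.1577, f(-0.75) ≈ -0.9975, f(0.15) ≈ 0.2955, f(1.05) ≈ 0.8632.
Sum = Δt · [f(-2.55) + f(-1.65) + f(-0.75) + f(0.15) + f(1.05)].
Sum ≈ 1.1203.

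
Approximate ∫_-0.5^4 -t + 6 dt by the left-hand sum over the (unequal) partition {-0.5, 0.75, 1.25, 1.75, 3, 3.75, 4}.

21.25

Subinterval widths: 1.25, 0.5, 0.5, 1.25, 0.75, 0.25.
Left endpoints: -0.5, 0.75, 1.25, 1.75, 3, 3.75.
f(-0.5) = 6.5, f(0.75) = 5.25, f(1.25) = 4.75, f(1.75) = 4.25, f(3) = 3, f(3.75) = 2.25.
Sum = Σ Δt_i · f(t_i).
Sum = 21.25.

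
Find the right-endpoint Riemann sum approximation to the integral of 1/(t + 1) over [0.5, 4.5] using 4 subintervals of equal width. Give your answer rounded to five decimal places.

1.08975

Δt = (4.5 − 0.5)/4 = 1.
Right endpoints: 1.5, 2.5, 3.5, 4.5.
f(1.5) = 0.4, f(2.5) = 2/7, f(3.5) = 2/9, f(4.5) = 2/11.
Sum = Δt · [f(1.5) + f(2.5) + f(3.5) + f(4.5)].
Sum ≈ 1.08975.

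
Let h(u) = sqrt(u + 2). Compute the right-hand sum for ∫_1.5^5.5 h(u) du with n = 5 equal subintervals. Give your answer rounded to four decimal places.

Δu = (5.5 − 1.5)/5 = 0.8.
Right endpoints: 2.3, 3.1, 3.9, 4.7, 5.5.
h(2.3) ≈ 2.0736, h(3.1) ≈ 2.2583, h(3.9) ≈ 2.4290, h(4.7) ≈ 2.5884, h(5.5) ≈ 2.7386.
Sum = Δu · [h(2.3) + h(3.1) + h(3.9) + h(4.7) + h(5.5)].
Sum ≈ 9.6704.

9.6704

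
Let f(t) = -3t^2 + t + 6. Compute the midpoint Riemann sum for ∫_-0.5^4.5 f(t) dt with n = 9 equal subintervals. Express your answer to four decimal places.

Δt = (4.5 − (-0.5))/9 = 5/9.
Midpoints: -2/9, 1/3, 8/9, 13/9, 2, 23/9, 28/9, 11/3, 38/9.
f(-2/9) = 152/27, f(1/3) = 6, f(8/9) = 122/27, f(13/9) = 32/27, f(2) = -4, f(23/9) = -298/27, f(28/9) = -538/27, f(11/3) = -92/3, f(38/9) = -1168/27.
Sum = Δt · [f(-2/9) + f(1/3) + f(8/9) + ...].
Sum ≈ -50.8642.

-50.8642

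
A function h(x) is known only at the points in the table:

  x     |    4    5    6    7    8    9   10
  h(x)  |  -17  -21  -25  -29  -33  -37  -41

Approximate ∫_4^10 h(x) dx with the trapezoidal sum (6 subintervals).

-174

Δx = 1.
T_6 = (1/2)·[(-17) + 2·(-21) + 2·(-25) + 2·(-29) + 2·(-33) + 2·(-37) + (-41)] = -174.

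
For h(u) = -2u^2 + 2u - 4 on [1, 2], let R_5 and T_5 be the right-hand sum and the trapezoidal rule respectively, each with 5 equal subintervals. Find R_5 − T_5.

R_5 = -6.08.
T_5 = -5.68.
R_5 − T_5 = -0.4.

-0.4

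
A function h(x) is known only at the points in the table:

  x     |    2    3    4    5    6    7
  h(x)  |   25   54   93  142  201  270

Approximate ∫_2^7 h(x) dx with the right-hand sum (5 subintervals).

760

Δx = 1.
Sum = 1·[54 + 93 + 142 + 201 + 270] = 760.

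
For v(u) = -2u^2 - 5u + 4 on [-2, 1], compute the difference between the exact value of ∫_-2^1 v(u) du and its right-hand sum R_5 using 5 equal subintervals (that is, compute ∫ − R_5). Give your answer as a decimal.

3.06

Exact integral: ∫_-2^1 v(u) du = 13.5.
R_5 = 10.44.
Error = 13.5 − 10.44 = 3.06.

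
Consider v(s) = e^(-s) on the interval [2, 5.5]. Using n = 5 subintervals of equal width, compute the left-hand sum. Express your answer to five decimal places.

Δs = (5.5 − 2)/5 = 0.7.
Left endpoints: 2, 2.7, 3.4, 4.1, 4.8.
v(2) ≈ 0.13534, v(2.7) ≈ 0.06721, v(3.4) ≈ 0.03337, v(4.1) ≈ 0.01657, v(4.8) ≈ 0.00823.
Sum = Δs · [v(2) + v(2.7) + v(3.4) + v(4.1) + v(4.8)].
Sum ≈ 0.18250.

0.18250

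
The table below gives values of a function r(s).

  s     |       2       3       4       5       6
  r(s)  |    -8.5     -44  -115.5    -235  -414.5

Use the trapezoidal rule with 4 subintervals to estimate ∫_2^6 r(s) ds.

-606

Δs = 1.
T_4 = (1/2)·[(-8.5) + 2·(-44) + 2·(-115.5) + 2·(-235) + (-414.5)] = -606.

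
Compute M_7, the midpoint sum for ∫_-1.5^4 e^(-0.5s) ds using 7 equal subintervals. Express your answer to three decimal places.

3.938

Δs = (4 − (-1.5))/7 = 11/14.
Midpoints: -31/28, -9/28, 13/28, 1.25, 57/28, 79/28, 101/28.
f(-31/28) ≈ 1.739, f(-9/28) ≈ 1.174, f(13/28) ≈ 0.793, f(1.25) ≈ 0.535, f(57/28) ≈ 0.361, f(79/28) ≈ 0.244, f(101/28) ≈ 0.165.
Sum = Δs · [f(-31/28) + f(-9/28) + f(13/28) + ...].
Sum ≈ 3.938.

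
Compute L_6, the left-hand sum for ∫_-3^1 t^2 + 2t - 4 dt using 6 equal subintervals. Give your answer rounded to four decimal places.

Δt = (1 − (-3))/6 = 2/3.
Left endpoints: -3, -7/3, -5/3, -1, -1/3, 1/3.
f(-3) = -1, f(-7/3) = -29/9, f(-5/3) = -41/9, f(-1) = -5, f(-1/3) = -41/9, f(1/3) = -29/9.
Sum = Δt · [f(-3) + f(-7/3) + f(-5/3) + ...].
Sum ≈ -14.3704.

-14.3704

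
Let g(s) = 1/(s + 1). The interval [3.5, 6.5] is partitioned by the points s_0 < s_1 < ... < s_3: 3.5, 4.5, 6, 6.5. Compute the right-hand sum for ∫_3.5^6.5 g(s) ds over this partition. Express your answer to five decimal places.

Subinterval widths: 1, 1.5, 0.5.
Right endpoints: 4.5, 6, 6.5.
g(4.5) = 2/11, g(6) = 1/7, g(6.5) = 2/15.
Sum = Σ Δs_i · g(s_i).
Sum ≈ 0.46277.

0.46277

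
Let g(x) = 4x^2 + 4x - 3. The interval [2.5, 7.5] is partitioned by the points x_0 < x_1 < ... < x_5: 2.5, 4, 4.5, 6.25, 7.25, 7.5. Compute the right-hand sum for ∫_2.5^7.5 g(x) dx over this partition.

Subinterval widths: 1.5, 0.5, 1.75, 1, 0.25.
Right endpoints: 4, 4.5, 6.25, 7.25, 7.5.
g(4) = 77, g(4.5) = 96, g(6.25) = 178.25, g(7.25) = 236.25, g(7.5) = 252.
Sum = Σ Δx_i · g(x_i).
Sum = 774.6875.

774.6875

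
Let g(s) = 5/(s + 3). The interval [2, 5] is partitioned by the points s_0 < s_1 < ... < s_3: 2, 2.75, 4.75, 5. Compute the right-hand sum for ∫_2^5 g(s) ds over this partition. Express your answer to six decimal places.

2.098746

Subinterval widths: 0.75, 2, 0.25.
Right endpoints: 2.75, 4.75, 5.
g(2.75) = 20/23, g(4.75) = 20/31, g(5) = 0.625.
Sum = Σ Δs_i · g(s_i).
Sum ≈ 2.098746.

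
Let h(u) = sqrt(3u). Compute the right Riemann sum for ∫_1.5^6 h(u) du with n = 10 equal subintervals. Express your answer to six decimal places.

15.320586

Δu = (6 − 1.5)/10 = 0.45.
Right endpoints: 1.95, 2.4, 2.85, 3.3, 3.75, 4.2, 4.65, 5.1, 5.55, 6.
h(1.95) ≈ 2.418677, h(2.4) ≈ 2.683282, h(2.85) ≈ 2.924038, h(3.3) ≈ 3.146427, h(3.75) ≈ 3.354102, h(4.2) ≈ 3.549648, h(4.65) ≈ 3.734970, h(5.1) ≈ 3.911521, h(5.55) ≈ 4.080441, h(6) ≈ 4.242641.
Sum = Δu · [h(1.95) + h(2.4) + h(2.85) + ...].
Sum ≈ 15.320586.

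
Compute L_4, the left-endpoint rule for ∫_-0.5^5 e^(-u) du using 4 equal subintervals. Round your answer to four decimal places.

Δu = (5 − (-0.5))/4 = 1.375.
Left endpoints: -0.5, 0.875, 2.25, 3.625.
f(-0.5) ≈ 1.6487, f(0.875) ≈ 0.4169, f(2.25) ≈ 0.1054, f(3.625) ≈ 0.0266.
Sum = Δu · [f(-0.5) + f(0.875) + f(2.25) + f(3.625)].
Sum ≈ 3.0217.

3.0217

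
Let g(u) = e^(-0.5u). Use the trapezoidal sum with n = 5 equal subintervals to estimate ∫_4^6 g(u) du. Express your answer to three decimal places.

0.172

Δu = (6 − 4)/5 = 0.4.
g(4) ≈ 0.135, g(4.4) ≈ 0.111, g(4.8) ≈ 0.091, g(5.2) ≈ 0.074, g(5.6) ≈ 0.061, g(6) ≈ 0.050.
T_5 = (Δu/2)·[g(u_0) + 2g(u_1) + ... + 2g(u_{4}) + g(u_5)].
Sum ≈ 0.172.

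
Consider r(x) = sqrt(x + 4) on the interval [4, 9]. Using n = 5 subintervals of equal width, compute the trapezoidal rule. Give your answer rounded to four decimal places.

16.1600

Δx = (9 − 4)/5 = 1.
r(4) ≈ 2.8284, r(5) ≈ 3.0000, r(6) ≈ 3.1623, r(7) ≈ 3.3166, r(8) ≈ 3.4641, r(9) ≈ 3.6056.
T_5 = (Δx/2)·[r(x_0) + 2r(x_1) + ... + 2r(x_{4}) + r(x_5)].
Sum ≈ 16.1600.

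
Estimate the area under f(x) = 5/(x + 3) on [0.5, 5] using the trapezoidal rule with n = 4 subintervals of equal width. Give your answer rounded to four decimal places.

4.1678

Δx = (5 − 0.5)/4 = 1.125.
f(0.5) = 10/7, f(1.625) = 40/37, f(2.75) = 20/23, f(3.875) = 8/11, f(5) = 0.625.
T_4 = (Δx/2)·[f(x_0) + 2f(x_1) + 2f(x_2) + 2f(x_3) + f(x_4)].
Sum ≈ 4.1678.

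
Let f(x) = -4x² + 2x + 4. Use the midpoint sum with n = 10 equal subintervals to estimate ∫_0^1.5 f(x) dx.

3.76125

Δx = (1.5 − 0)/10 = 0.15.
Midpoints: 0.075, 0.225, 0.375, 0.525, 0.675, 0.825, 0.975, 1.125, 1.275, 1.425.
f(0.075) = 4.1275, f(0.225) = 4.2475, f(0.375) = 4.1875, f(0.525) = 3.9475, f(0.675) = 3.5275, f(0.825) = 2.9275, f(0.975) = 2.1475, f(1.125) = 1.1875, f(1.275) = 0.0475, f(1.425) = -1.2725.
Sum = Δx · [f(0.075) + f(0.225) + f(0.375) + ...].
Sum = 3.76125.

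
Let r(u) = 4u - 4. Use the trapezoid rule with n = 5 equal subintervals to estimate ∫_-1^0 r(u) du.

Δu = (0 − (-1))/5 = 0.2.
r(-1) = -8, r(-0.8) = -7.2, r(-0.6) = -6.4, r(-0.4) = -5.6, r(-0.2) = -4.8, r(0) = -4.
T_5 = (Δu/2)·[r(u_0) + 2r(u_1) + ... + 2r(u_{4}) + r(u_5)].
Sum = -6.

-6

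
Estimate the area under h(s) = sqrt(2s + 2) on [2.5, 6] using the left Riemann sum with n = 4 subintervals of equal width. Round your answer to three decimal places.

Δs = (6 − 2.5)/4 = 0.875.
Left endpoints: 2.5, 3.375, 4.25, 5.125.
h(2.5) ≈ 2.646, h(3.375) ≈ 2.958, h(4.25) ≈ 3.240, h(5.125) ≈ 3.500.
Sum = Δs · [h(2.5) + h(3.375) + h(4.25) + h(5.125)].
Sum ≈ 10.801.

10.801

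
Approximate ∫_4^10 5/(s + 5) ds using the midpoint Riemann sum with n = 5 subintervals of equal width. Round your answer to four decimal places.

2.5518

Δs = (10 − 4)/5 = 1.2.
Midpoints: 4.6, 5.8, 7, 8.2, 9.4.
f(4.6) = 25/48, f(5.8) = 25/54, f(7) = 5/12, f(8.2) = 25/66, f(9.4) = 25/72.
Sum = Δs · [f(4.6) + f(5.8) + f(7) + f(8.2) + f(9.4)].
Sum ≈ 2.5518.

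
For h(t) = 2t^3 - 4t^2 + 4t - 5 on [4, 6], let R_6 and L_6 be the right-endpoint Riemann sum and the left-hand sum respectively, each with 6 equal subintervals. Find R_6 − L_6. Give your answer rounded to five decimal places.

77.33333

R_6 ≈ 386.9629630.
L_6 ≈ 309.6296296.
R_6 − L_6 ≈ 77.33333.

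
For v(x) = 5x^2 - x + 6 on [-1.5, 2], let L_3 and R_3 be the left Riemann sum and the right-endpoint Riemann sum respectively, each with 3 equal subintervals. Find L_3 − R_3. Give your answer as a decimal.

L_3 ≈ 39.99074.
R_3 ≈ 46.11574.
L_3 − R_3 = -6.125.

-6.125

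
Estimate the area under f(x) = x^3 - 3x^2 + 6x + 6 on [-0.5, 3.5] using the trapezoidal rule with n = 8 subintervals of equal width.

54.75

Δx = (3.5 − (-0.5))/8 = 0.5.
f(-0.5) = 2.125, f(0) = 6, f(0.5) = 8.375, f(1) = 10, f(1.5) = 11.625, f(2) = 14, f(2.5) = 17.875, f(3) = 24, f(3.5) = 33.125.
T_8 = (Δx/2)·[f(x_0) + 2f(x_1) + ... + 2f(x_{7}) + f(x_8)].
Sum = 54.75.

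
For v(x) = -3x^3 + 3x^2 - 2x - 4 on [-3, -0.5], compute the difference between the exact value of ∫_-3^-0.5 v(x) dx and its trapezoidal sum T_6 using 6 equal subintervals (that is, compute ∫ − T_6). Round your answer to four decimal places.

-1.3563

Exact integral: ∫_-3^-0.5 v(x) dx = 86.328125.
T_6 ≈ 87.684462.
Error ≈ 86.328125 − 87.684462 ≈ -1.3563.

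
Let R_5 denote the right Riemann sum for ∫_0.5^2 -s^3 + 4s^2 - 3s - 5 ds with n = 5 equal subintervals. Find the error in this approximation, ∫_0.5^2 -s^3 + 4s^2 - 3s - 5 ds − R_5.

-0.399375

Exact integral: ∫_0.5^2 f(s) ds = -6.609375.
R_5 = -6.21.
Error = -6.609375 − (-6.21) = -0.399375.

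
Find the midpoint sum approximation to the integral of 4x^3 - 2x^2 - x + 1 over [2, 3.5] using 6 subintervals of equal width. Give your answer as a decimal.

107.9453125

Δx = (3.5 − 2)/6 = 0.25.
Midpoints: 2.125, 2.375, 2.625, 2.875, 3.125, 3.375.
f(2.125) = 28.2265625, f(2.375) = 40.9296875, f(2.625) = 56.9453125, f(2.875) = 76.6484375, f(3.125) = 100.4140625, f(3.375) = 128.6171875.
Sum = Δx · [f(2.125) + f(2.375) + f(2.625) + ...].
Sum = 107.9453125.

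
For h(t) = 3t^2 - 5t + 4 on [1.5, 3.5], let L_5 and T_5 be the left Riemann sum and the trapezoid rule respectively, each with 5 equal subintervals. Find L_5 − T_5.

L_5 = 18.66.
T_5 = 22.66.
L_5 − T_5 = -4.

-4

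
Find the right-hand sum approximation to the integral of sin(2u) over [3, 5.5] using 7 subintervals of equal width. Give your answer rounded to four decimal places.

0.3287

Δu = (5.5 − 3)/7 = 5/14.
Right endpoints: 47/14, 26/7, 57/14, 31/7, 67/14, 36/7, 5.5.
f(47/14) ≈ 0.4179, f(26/7) ≈ 0.9109, f(57/14) ≈ 0.9586, f(31/7) ≈ 0.5376, f(67/14) ≈ -0.1461, f(36/7) ≈ -0.7585, f(5.5) ≈ -1.0000.
Sum = Δu · [f(47/14) + f(26/7) + f(57/14) + ...].
Sum ≈ 0.3287.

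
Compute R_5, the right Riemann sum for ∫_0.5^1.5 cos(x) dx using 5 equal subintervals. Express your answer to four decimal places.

Δx = (1.5 − 0.5)/5 = 0.2.
Right endpoints: 0.7, 0.9, 1.1, 1.3, 1.5.
f(0.7) ≈ 0.7648, f(0.9) ≈ 0.6216, f(1.1) ≈ 0.4536, f(1.3) ≈ 0.2675, f(1.5) ≈ 0.0707.
Sum = Δx · [f(0.7) + f(0.9) + f(1.1) + f(1.3) + f(1.5)].
Sum ≈ 0.4357.

0.4357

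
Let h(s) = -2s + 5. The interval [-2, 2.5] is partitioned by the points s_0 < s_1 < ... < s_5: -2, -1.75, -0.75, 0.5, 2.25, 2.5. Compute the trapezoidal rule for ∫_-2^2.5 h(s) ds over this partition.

Subinterval widths: 0.25, 1, 1.25, 1.75, 0.25.
h(-2) = 9, h(-1.75) = 8.5, h(-0.75) = 6.5, h(0.5) = 4, h(2.25) = 0.5, h(2.5) = 0.
On each subinterval the trapezoid contributes (Δs_i/2)·[h(s_{i-1}) + h(s_i)].
Sum = 20.25.

20.25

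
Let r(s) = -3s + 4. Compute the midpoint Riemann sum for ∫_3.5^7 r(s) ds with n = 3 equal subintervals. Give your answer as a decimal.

-41.125

Δs = (7 − 3.5)/3 = 7/6.
Midpoints: 49/12, 5.25, 77/12.
r(49/12) = -8.25, r(5.25) = -11.75, r(77/12) = -15.25.
Sum = Δs · [r(49/12) + r(5.25) + r(77/12)].
Sum = -41.125.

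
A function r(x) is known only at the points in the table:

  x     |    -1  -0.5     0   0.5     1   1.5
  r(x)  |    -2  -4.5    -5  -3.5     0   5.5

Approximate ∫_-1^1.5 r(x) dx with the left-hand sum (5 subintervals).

-7.5

Δx = 0.5.
Sum = 0.5·[(-2) + (-4.5) + (-5) + (-3.5) + 0] = -7.5.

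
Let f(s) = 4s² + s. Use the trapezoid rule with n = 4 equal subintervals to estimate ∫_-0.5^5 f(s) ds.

Δs = (5 − (-0.5))/4 = 1.375.
f(-0.5) = 0.5, f(0.875) = 3.9375, f(2.25) = 22.5, f(3.625) = 56.1875, f(5) = 105.
T_4 = (Δs/2)·[f(s_0) + 2f(s_1) + 2f(s_2) + 2f(s_3) + f(s_4)].
Sum = 186.140625.

186.140625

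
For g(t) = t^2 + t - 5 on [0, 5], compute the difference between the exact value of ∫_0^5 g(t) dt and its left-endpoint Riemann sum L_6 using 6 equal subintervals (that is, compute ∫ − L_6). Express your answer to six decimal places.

11.921296

Exact integral: ∫_0^5 g(t) dt ≈ 29.16666667.
L_6 ≈ 17.24537037.
Error ≈ 29.16666667 − 17.24537037 ≈ 11.921296.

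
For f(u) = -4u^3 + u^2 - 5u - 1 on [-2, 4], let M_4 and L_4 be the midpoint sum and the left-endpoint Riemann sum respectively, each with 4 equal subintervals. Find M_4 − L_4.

-192.375

M_4 = -239.625.
L_4 = -47.25.
M_4 − L_4 = -192.375.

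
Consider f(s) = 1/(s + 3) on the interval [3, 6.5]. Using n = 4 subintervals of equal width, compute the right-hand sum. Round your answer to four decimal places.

0.4337

Δs = (6.5 − 3)/4 = 0.875.
Right endpoints: 3.875, 4.75, 5.625, 6.5.
f(3.875) = 8/55, f(4.75) = 4/31, f(5.625) = 8/69, f(6.5) = 2/19.
Sum = Δs · [f(3.875) + f(4.75) + f(5.625) + f(6.5)].
Sum ≈ 0.4337.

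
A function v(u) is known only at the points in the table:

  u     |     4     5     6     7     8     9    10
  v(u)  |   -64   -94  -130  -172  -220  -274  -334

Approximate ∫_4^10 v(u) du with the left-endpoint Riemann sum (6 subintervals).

-954

Δu = 1.
Sum = 1·[(-64) + (-94) + (-130) + (-172) + (-220) + (-274)] = -954.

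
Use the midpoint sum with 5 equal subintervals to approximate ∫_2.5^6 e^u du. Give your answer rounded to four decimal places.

Δu = (6 − 2.5)/5 = 0.7.
Midpoints: 2.85, 3.55, 4.25, 4.95, 5.65.
f(2.85) ≈ 17.2878, f(3.55) ≈ 34.8133, f(4.25) ≈ 70.1054, f(4.95) ≈ 141.1750, f(5.65) ≈ 284.2915.
Sum = Δu · [f(2.85) + f(3.55) + f(4.25) + f(4.95) + f(5.65)].
Sum ≈ 383.3711.

383.3711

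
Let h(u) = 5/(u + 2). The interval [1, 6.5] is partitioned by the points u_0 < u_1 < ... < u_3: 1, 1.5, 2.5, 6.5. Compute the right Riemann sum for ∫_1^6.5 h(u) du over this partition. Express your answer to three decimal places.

4.178

Subinterval widths: 0.5, 1, 4.
Right endpoints: 1.5, 2.5, 6.5.
h(1.5) = 10/7, h(2.5) = 10/9, h(6.5) = 10/17.
Sum = Σ Δu_i · h(u_i).
Sum ≈ 4.178.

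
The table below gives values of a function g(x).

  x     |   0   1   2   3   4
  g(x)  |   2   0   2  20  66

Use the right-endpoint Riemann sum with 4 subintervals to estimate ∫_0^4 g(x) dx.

Δx = 1.
Sum = 1·[0 + 2 + 20 + 66] = 88.

88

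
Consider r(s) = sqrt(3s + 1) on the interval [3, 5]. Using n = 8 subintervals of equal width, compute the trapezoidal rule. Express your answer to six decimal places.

Δs = (5 − 3)/8 = 0.25.
r(3) ≈ 3.162278, r(3.25) ≈ 3.278719, r(3.5) ≈ 3.391165, r(3.75) ≈ 3.500000, r(4) ≈ 3.605551, r(4.25) ≈ 3.708099, r(4.5) ≈ 3.807887, r(4.75) ≈ 3.905125, r(5) ≈ 4.000000.
T_8 = (Δs/2)·[r(s_0) + 2r(s_1) + ... + 2r(s_{7}) + r(s_8)].
Sum ≈ 7.194421.

7.194421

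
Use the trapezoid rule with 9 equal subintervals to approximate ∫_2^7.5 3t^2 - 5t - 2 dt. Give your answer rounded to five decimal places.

Δt = (7.5 − 2)/9 = 11/18.
f(2) = 0, f(47/18) = 583/108, f(29/9) = 352/27, f(23/6) = 275/12, f(40/9) = 946/27, f(91/18) = 5335/108, f(17/3) = 66, f(113/18) = 9163/108, f(62/9) = 2860/27, f(7.5) = 129.25.
T_9 = (Δt/2)·[f(t_0) + 2f(t_1) + ... + 2f(t_{8}) + f(t_9)].
Sum ≈ 273.27701.

273.27701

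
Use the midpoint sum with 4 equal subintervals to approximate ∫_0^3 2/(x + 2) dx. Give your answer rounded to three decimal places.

Δx = (3 − 0)/4 = 0.75.
Midpoints: 0.375, 1.125, 1.875, 2.625.
f(0.375) = 16/19, f(1.125) = 0.64, f(1.875) = 16/31, f(2.625) = 16/37.
Sum = Δx · [f(0.375) + f(1.125) + f(1.875) + f(2.625)].
Sum ≈ 1.823.

1.823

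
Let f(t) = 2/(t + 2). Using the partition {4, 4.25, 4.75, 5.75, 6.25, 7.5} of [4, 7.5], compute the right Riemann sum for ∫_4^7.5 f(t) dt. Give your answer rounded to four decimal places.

Subinterval widths: 0.25, 0.5, 1, 0.5, 1.25.
Right endpoints: 4.25, 4.75, 5.75, 6.25, 7.5.
f(4.25) = 0.32, f(4.75) = 8/27, f(5.75) = 8/31, f(6.25) = 8/33, f(7.5) = 4/19.
Sum = Σ Δt_i · f(t_i).
Sum ≈ 0.8706.

0.8706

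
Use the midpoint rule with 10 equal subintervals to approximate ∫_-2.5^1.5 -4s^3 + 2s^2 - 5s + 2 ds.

64.24

Δs = (1.5 − (-2.5))/10 = 0.4.
Midpoints: -2.3, -1.9, -1.5, -1.1, -0.7, -0.3, 0.1, 0.5, 0.9, 1.3.
f(-2.3) = 72.748, f(-1.9) = 46.156, f(-1.5) = 27.5, f(-1.1) = 15.244, f(-0.7) = 7.852, f(-0.3) = 3.788, f(0.1) = 1.516, f(0.5) = -0.5, f(0.9) = -3.796, f(1.3) = -9.908.
Sum = Δs · [f(-2.3) + f(-1.9) + f(-1.5) + ...].
Sum = 64.24.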